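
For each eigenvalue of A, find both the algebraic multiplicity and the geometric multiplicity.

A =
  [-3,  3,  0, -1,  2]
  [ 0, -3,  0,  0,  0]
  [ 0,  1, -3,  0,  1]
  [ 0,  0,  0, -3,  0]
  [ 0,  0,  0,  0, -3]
λ = -3: alg = 5, geom = 3

Step 1 — factor the characteristic polynomial to read off the algebraic multiplicities:
  χ_A(x) = (x + 3)^5

Step 2 — compute geometric multiplicities via the rank-nullity identity g(λ) = n − rank(A − λI):
  rank(A − (-3)·I) = 2, so dim ker(A − (-3)·I) = n − 2 = 3

Summary:
  λ = -3: algebraic multiplicity = 5, geometric multiplicity = 3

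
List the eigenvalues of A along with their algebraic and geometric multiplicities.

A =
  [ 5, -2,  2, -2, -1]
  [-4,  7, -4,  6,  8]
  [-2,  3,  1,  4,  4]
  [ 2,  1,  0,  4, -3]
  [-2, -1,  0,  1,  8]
λ = 5: alg = 5, geom = 2

Step 1 — factor the characteristic polynomial to read off the algebraic multiplicities:
  χ_A(x) = (x - 5)^5

Step 2 — compute geometric multiplicities via the rank-nullity identity g(λ) = n − rank(A − λI):
  rank(A − (5)·I) = 3, so dim ker(A − (5)·I) = n − 3 = 2

Summary:
  λ = 5: algebraic multiplicity = 5, geometric multiplicity = 2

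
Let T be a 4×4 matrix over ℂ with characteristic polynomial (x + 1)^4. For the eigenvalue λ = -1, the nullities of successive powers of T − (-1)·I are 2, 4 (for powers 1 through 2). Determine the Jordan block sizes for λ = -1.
Block sizes for λ = -1: [2, 2]

From the dimensions of kernels of powers, the number of Jordan blocks of size at least j is d_j − d_{j−1} where d_j = dim ker(N^j) (with d_0 = 0). Computing the differences gives [2, 2].
The number of blocks of size exactly k is (#blocks of size ≥ k) − (#blocks of size ≥ k + 1), so the partition is: 2 block(s) of size 2.
In nonincreasing order the block sizes are [2, 2].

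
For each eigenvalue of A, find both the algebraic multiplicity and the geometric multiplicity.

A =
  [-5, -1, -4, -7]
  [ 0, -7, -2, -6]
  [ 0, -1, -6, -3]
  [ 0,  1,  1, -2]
λ = -5: alg = 4, geom = 2

Step 1 — factor the characteristic polynomial to read off the algebraic multiplicities:
  χ_A(x) = (x + 5)^4

Step 2 — compute geometric multiplicities via the rank-nullity identity g(λ) = n − rank(A − λI):
  rank(A − (-5)·I) = 2, so dim ker(A − (-5)·I) = n − 2 = 2

Summary:
  λ = -5: algebraic multiplicity = 4, geometric multiplicity = 2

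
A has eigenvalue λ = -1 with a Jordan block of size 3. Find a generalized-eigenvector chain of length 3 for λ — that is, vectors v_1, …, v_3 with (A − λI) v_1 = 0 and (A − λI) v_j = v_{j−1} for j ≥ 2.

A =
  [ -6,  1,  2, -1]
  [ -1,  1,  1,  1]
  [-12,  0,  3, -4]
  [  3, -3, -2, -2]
A Jordan chain for λ = -1 of length 3:
v_1 = (-3, -6, 0, 9)ᵀ
v_2 = (-5, -1, -12, 3)ᵀ
v_3 = (1, 0, 0, 0)ᵀ

Let N = A − (-1)·I. We want v_3 with N^3 v_3 = 0 but N^2 v_3 ≠ 0; then v_{j-1} := N · v_j for j = 3, …, 2.

Pick v_3 = (1, 0, 0, 0)ᵀ.
Then v_2 = N · v_3 = (-5, -1, -12, 3)ᵀ.
Then v_1 = N · v_2 = (-3, -6, 0, 9)ᵀ.

Sanity check: (A − (-1)·I) v_1 = (0, 0, 0, 0)ᵀ = 0. ✓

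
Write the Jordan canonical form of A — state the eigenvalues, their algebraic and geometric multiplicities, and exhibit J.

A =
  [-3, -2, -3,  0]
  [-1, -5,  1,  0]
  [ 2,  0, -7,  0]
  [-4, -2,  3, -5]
J_3(-5) ⊕ J_1(-5)

The characteristic polynomial is
  det(x·I − A) = x^4 + 20*x^3 + 150*x^2 + 500*x + 625 = (x + 5)^4

Eigenvalues and multiplicities (the geometric multiplicity of λ is n − rank(A − λI), which equals the number of Jordan blocks for λ):
  λ = -5: algebraic multiplicity = 4, geometric multiplicity = 2

Determining the block sizes for each eigenvalue:
  λ = -5: with am = 4 and gm = 2, the partition is not yet determined (e.g. several partitions of 4 into 2 parts exist). Let N = A − (-5)·I. Computing rank(N^1) = 2, rank(N^2) = 1, rank(N^3) = 0; the number of blocks of size ≥ j is rank(N^{j−1}) − rank(N^j), giving [2, 1, 1]. So we have 1 block(s) of size 3, 1 block(s) of size 1 → block sizes [3, 1]

Assembling the blocks gives a Jordan form
J =
  [-5,  1,  0,  0]
  [ 0, -5,  1,  0]
  [ 0,  0, -5,  0]
  [ 0,  0,  0, -5]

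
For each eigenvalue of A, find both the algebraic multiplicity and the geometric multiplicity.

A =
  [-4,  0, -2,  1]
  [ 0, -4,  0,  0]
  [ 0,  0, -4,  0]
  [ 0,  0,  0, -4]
λ = -4: alg = 4, geom = 3

Step 1 — factor the characteristic polynomial to read off the algebraic multiplicities:
  χ_A(x) = (x + 4)^4

Step 2 — compute geometric multiplicities via the rank-nullity identity g(λ) = n − rank(A − λI):
  rank(A − (-4)·I) = 1, so dim ker(A − (-4)·I) = n − 1 = 3

Summary:
  λ = -4: algebraic multiplicity = 4, geometric multiplicity = 3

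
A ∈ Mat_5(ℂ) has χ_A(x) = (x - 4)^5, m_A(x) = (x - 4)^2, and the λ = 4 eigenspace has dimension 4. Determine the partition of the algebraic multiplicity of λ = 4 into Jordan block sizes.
Block sizes for λ = 4: [2, 1, 1, 1]

Step 1 — from the characteristic polynomial, algebraic multiplicity of λ = 4 is 5. From dim ker(A − (4)·I) = 4, there are exactly 4 Jordan blocks for λ = 4.
Step 2 — from the minimal polynomial, the factor (x − 4)^2 tells us the largest block for λ = 4 has size 2.
Step 3 — with total size 5, 4 blocks, and largest block 2, the block sizes (in nonincreasing order) are [2, 1, 1, 1].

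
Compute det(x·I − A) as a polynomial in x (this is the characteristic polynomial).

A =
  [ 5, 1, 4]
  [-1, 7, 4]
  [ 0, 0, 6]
x^3 - 18*x^2 + 108*x - 216

Expanding det(x·I − A) (e.g. by cofactor expansion or by noting that A is similar to its Jordan form J, which has the same characteristic polynomial as A) gives
  χ_A(x) = x^3 - 18*x^2 + 108*x - 216
which factors as (x - 6)^3. The eigenvalues (with algebraic multiplicities) are λ = 6 with multiplicity 3.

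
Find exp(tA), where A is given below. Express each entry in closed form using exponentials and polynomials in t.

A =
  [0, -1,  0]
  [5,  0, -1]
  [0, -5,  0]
e^{tA} =
  [1 - 5*t^2/2, -t, t^2/2]
  [5*t, 1, -t]
  [-25*t^2/2, -5*t, 5*t^2/2 + 1]

Strategy: write A = P · J · P⁻¹ where J is a Jordan canonical form, so e^{tA} = P · e^{tJ} · P⁻¹, and e^{tJ} can be computed block-by-block.

A has Jordan form
J =
  [0, 1, 0]
  [0, 0, 1]
  [0, 0, 0]
(up to reordering of blocks).

Per-block formulas:
  For a 3×3 Jordan block J_3(0): exp(t · J_3(0)) = e^(0t)·(I + t·N + (t^2/2)·N^2), where N is the 3×3 nilpotent shift.

After assembling e^{tJ} and conjugating by P, we get:

e^{tA} =
  [1 - 5*t^2/2, -t, t^2/2]
  [5*t, 1, -t]
  [-25*t^2/2, -5*t, 5*t^2/2 + 1]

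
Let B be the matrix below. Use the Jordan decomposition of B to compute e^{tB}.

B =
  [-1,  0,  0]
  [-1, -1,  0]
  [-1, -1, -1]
e^{tB} =
  [exp(-t), 0, 0]
  [-t*exp(-t), exp(-t), 0]
  [t^2*exp(-t)/2 - t*exp(-t), -t*exp(-t), exp(-t)]

Strategy: write B = P · J · P⁻¹ where J is a Jordan canonical form, so e^{tB} = P · e^{tJ} · P⁻¹, and e^{tJ} can be computed block-by-block.

B has Jordan form
J =
  [-1,  1,  0]
  [ 0, -1,  1]
  [ 0,  0, -1]
(up to reordering of blocks).

Per-block formulas:
  For a 3×3 Jordan block J_3(-1): exp(t · J_3(-1)) = e^(-1t)·(I + t·N + (t^2/2)·N^2), where N is the 3×3 nilpotent shift.

After assembling e^{tJ} and conjugating by P, we get:

e^{tB} =
  [exp(-t), 0, 0]
  [-t*exp(-t), exp(-t), 0]
  [t^2*exp(-t)/2 - t*exp(-t), -t*exp(-t), exp(-t)]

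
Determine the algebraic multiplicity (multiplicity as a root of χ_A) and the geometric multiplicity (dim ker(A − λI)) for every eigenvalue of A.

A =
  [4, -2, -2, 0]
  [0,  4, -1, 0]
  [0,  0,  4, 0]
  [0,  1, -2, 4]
λ = 4: alg = 4, geom = 2

Step 1 — factor the characteristic polynomial to read off the algebraic multiplicities:
  χ_A(x) = (x - 4)^4

Step 2 — compute geometric multiplicities via the rank-nullity identity g(λ) = n − rank(A − λI):
  rank(A − (4)·I) = 2, so dim ker(A − (4)·I) = n − 2 = 2

Summary:
  λ = 4: algebraic multiplicity = 4, geometric multiplicity = 2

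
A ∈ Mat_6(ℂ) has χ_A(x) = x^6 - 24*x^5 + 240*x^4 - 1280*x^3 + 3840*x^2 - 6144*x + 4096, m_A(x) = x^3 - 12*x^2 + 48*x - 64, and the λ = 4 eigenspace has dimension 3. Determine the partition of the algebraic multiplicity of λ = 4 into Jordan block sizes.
Block sizes for λ = 4: [3, 2, 1]

Step 1 — from the characteristic polynomial, algebraic multiplicity of λ = 4 is 6. From dim ker(A − (4)·I) = 3, there are exactly 3 Jordan blocks for λ = 4.
Step 2 — from the minimal polynomial, the factor (x − 4)^3 tells us the largest block for λ = 4 has size 3.
Step 3 — with total size 6, 3 blocks, and largest block 3, the block sizes (in nonincreasing order) are [3, 2, 1].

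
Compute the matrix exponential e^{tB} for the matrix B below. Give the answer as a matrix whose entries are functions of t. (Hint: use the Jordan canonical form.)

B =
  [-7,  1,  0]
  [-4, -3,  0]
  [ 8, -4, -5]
e^{tB} =
  [-2*t*exp(-5*t) + exp(-5*t), t*exp(-5*t), 0]
  [-4*t*exp(-5*t), 2*t*exp(-5*t) + exp(-5*t), 0]
  [8*t*exp(-5*t), -4*t*exp(-5*t), exp(-5*t)]

Strategy: write B = P · J · P⁻¹ where J is a Jordan canonical form, so e^{tB} = P · e^{tJ} · P⁻¹, and e^{tJ} can be computed block-by-block.

B has Jordan form
J =
  [-5,  1,  0]
  [ 0, -5,  0]
  [ 0,  0, -5]
(up to reordering of blocks).

Per-block formulas:
  For a 2×2 Jordan block J_2(-5): exp(t · J_2(-5)) = e^(-5t)·(I + t·N), where N is the 2×2 nilpotent shift.
  For a 1×1 block at λ = -5: exp(t · [-5]) = [e^(-5t)].

After assembling e^{tJ} and conjugating by P, we get:

e^{tB} =
  [-2*t*exp(-5*t) + exp(-5*t), t*exp(-5*t), 0]
  [-4*t*exp(-5*t), 2*t*exp(-5*t) + exp(-5*t), 0]
  [8*t*exp(-5*t), -4*t*exp(-5*t), exp(-5*t)]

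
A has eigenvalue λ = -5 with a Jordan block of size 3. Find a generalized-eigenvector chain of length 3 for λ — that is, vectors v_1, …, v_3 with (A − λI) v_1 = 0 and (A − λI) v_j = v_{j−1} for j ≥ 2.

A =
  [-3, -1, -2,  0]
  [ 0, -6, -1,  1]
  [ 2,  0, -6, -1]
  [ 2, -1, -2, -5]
A Jordan chain for λ = -5 of length 3:
v_1 = (-1, 0, -1, -1)ᵀ
v_2 = (-1, -1, 0, -1)ᵀ
v_3 = (0, 1, 0, 0)ᵀ

Let N = A − (-5)·I. We want v_3 with N^3 v_3 = 0 but N^2 v_3 ≠ 0; then v_{j-1} := N · v_j for j = 3, …, 2.

Pick v_3 = (0, 1, 0, 0)ᵀ.
Then v_2 = N · v_3 = (-1, -1, 0, -1)ᵀ.
Then v_1 = N · v_2 = (-1, 0, -1, -1)ᵀ.

Sanity check: (A − (-5)·I) v_1 = (0, 0, 0, 0)ᵀ = 0. ✓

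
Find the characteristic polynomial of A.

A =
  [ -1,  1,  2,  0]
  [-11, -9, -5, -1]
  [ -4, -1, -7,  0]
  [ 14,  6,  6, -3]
x^4 + 20*x^3 + 150*x^2 + 500*x + 625

Expanding det(x·I − A) (e.g. by cofactor expansion or by noting that A is similar to its Jordan form J, which has the same characteristic polynomial as A) gives
  χ_A(x) = x^4 + 20*x^3 + 150*x^2 + 500*x + 625
which factors as (x + 5)^4. The eigenvalues (with algebraic multiplicities) are λ = -5 with multiplicity 4.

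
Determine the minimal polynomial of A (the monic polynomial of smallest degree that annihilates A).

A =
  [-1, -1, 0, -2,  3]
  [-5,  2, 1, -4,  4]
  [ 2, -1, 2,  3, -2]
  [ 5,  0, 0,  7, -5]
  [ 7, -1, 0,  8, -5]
x^4 - 3*x^3 - 6*x^2 + 28*x - 24

The characteristic polynomial is χ_A(x) = (x - 2)^4*(x + 3), so the eigenvalues are known. The minimal polynomial is
  m_A(x) = Π_λ (x − λ)^{k_λ}
where k_λ is the size of the *largest* Jordan block for λ (equivalently, the smallest k with (A − λI)^k v = 0 for every generalised eigenvector v of λ).

  λ = -3: largest Jordan block has size 1, contributing (x + 3)
  λ = 2: largest Jordan block has size 3, contributing (x − 2)^3

So m_A(x) = (x - 2)^3*(x + 3) = x^4 - 3*x^3 - 6*x^2 + 28*x - 24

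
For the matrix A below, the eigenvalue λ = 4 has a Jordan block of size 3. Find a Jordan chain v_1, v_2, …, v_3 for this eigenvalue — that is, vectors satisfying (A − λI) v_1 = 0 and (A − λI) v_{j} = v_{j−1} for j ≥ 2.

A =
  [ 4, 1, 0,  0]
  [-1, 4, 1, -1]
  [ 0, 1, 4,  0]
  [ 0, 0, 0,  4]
A Jordan chain for λ = 4 of length 3:
v_1 = (-1, 0, -1, 0)ᵀ
v_2 = (0, -1, 0, 0)ᵀ
v_3 = (1, 0, 0, 0)ᵀ

Let N = A − (4)·I. We want v_3 with N^3 v_3 = 0 but N^2 v_3 ≠ 0; then v_{j-1} := N · v_j for j = 3, …, 2.

Pick v_3 = (1, 0, 0, 0)ᵀ.
Then v_2 = N · v_3 = (0, -1, 0, 0)ᵀ.
Then v_1 = N · v_2 = (-1, 0, -1, 0)ᵀ.

Sanity check: (A − (4)·I) v_1 = (0, 0, 0, 0)ᵀ = 0. ✓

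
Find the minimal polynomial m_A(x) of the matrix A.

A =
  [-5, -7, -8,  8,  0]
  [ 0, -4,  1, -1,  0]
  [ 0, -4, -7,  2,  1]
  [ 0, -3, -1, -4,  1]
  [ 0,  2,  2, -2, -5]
x^3 + 15*x^2 + 75*x + 125

The characteristic polynomial is χ_A(x) = (x + 5)^5, so the eigenvalues are known. The minimal polynomial is
  m_A(x) = Π_λ (x − λ)^{k_λ}
where k_λ is the size of the *largest* Jordan block for λ (equivalently, the smallest k with (A − λI)^k v = 0 for every generalised eigenvector v of λ).

  λ = -5: largest Jordan block has size 3, contributing (x + 5)^3

So m_A(x) = (x + 5)^3 = x^3 + 15*x^2 + 75*x + 125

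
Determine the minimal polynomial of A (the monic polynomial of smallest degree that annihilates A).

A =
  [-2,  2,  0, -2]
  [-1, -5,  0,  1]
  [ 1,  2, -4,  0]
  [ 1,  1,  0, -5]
x^2 + 8*x + 16

The characteristic polynomial is χ_A(x) = (x + 4)^4, so the eigenvalues are known. The minimal polynomial is
  m_A(x) = Π_λ (x − λ)^{k_λ}
where k_λ is the size of the *largest* Jordan block for λ (equivalently, the smallest k with (A − λI)^k v = 0 for every generalised eigenvector v of λ).

  λ = -4: largest Jordan block has size 2, contributing (x + 4)^2

So m_A(x) = (x + 4)^2 = x^2 + 8*x + 16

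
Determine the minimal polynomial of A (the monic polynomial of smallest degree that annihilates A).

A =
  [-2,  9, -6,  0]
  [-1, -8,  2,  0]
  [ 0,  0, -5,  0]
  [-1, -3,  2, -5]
x^2 + 10*x + 25

The characteristic polynomial is χ_A(x) = (x + 5)^4, so the eigenvalues are known. The minimal polynomial is
  m_A(x) = Π_λ (x − λ)^{k_λ}
where k_λ is the size of the *largest* Jordan block for λ (equivalently, the smallest k with (A − λI)^k v = 0 for every generalised eigenvector v of λ).

  λ = -5: largest Jordan block has size 2, contributing (x + 5)^2

So m_A(x) = (x + 5)^2 = x^2 + 10*x + 25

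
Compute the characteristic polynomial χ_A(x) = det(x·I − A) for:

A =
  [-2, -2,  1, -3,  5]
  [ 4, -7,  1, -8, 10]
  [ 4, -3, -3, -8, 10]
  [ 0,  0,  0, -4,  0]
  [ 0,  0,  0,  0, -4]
x^5 + 20*x^4 + 160*x^3 + 640*x^2 + 1280*x + 1024

Expanding det(x·I − A) (e.g. by cofactor expansion or by noting that A is similar to its Jordan form J, which has the same characteristic polynomial as A) gives
  χ_A(x) = x^5 + 20*x^4 + 160*x^3 + 640*x^2 + 1280*x + 1024
which factors as (x + 4)^5. The eigenvalues (with algebraic multiplicities) are λ = -4 with multiplicity 5.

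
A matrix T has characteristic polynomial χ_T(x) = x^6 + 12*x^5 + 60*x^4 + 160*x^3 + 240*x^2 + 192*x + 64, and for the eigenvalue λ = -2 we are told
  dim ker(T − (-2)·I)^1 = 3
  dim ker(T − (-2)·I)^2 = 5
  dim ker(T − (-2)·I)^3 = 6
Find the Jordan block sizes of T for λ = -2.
Block sizes for λ = -2: [3, 2, 1]

From the dimensions of kernels of powers, the number of Jordan blocks of size at least j is d_j − d_{j−1} where d_j = dim ker(N^j) (with d_0 = 0). Computing the differences gives [3, 2, 1].
The number of blocks of size exactly k is (#blocks of size ≥ k) − (#blocks of size ≥ k + 1), so the partition is: 1 block(s) of size 1, 1 block(s) of size 2, 1 block(s) of size 3.
In nonincreasing order the block sizes are [3, 2, 1].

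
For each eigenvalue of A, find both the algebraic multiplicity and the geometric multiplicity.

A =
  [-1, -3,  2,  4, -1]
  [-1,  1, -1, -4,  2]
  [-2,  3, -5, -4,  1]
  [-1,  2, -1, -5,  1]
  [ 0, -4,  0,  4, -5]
λ = -3: alg = 5, geom = 2

Step 1 — factor the characteristic polynomial to read off the algebraic multiplicities:
  χ_A(x) = (x + 3)^5

Step 2 — compute geometric multiplicities via the rank-nullity identity g(λ) = n − rank(A − λI):
  rank(A − (-3)·I) = 3, so dim ker(A − (-3)·I) = n − 3 = 2

Summary:
  λ = -3: algebraic multiplicity = 5, geometric multiplicity = 2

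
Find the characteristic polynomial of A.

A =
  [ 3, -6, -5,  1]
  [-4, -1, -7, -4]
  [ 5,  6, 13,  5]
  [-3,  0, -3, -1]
x^4 - 14*x^3 + 69*x^2 - 140*x + 100

Expanding det(x·I − A) (e.g. by cofactor expansion or by noting that A is similar to its Jordan form J, which has the same characteristic polynomial as A) gives
  χ_A(x) = x^4 - 14*x^3 + 69*x^2 - 140*x + 100
which factors as (x - 5)^2*(x - 2)^2. The eigenvalues (with algebraic multiplicities) are λ = 2 with multiplicity 2, λ = 5 with multiplicity 2.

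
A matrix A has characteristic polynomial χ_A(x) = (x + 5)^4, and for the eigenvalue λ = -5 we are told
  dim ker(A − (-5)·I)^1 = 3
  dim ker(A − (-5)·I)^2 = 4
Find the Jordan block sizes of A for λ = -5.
Block sizes for λ = -5: [2, 1, 1]

From the dimensions of kernels of powers, the number of Jordan blocks of size at least j is d_j − d_{j−1} where d_j = dim ker(N^j) (with d_0 = 0). Computing the differences gives [3, 1].
The number of blocks of size exactly k is (#blocks of size ≥ k) − (#blocks of size ≥ k + 1), so the partition is: 2 block(s) of size 1, 1 block(s) of size 2.
In nonincreasing order the block sizes are [2, 1, 1].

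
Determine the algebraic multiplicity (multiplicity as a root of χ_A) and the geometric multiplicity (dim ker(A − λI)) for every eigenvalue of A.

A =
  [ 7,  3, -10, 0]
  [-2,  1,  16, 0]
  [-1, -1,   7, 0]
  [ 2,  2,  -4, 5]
λ = 5: alg = 4, geom = 2

Step 1 — factor the characteristic polynomial to read off the algebraic multiplicities:
  χ_A(x) = (x - 5)^4

Step 2 — compute geometric multiplicities via the rank-nullity identity g(λ) = n − rank(A − λI):
  rank(A − (5)·I) = 2, so dim ker(A − (5)·I) = n − 2 = 2

Summary:
  λ = 5: algebraic multiplicity = 4, geometric multiplicity = 2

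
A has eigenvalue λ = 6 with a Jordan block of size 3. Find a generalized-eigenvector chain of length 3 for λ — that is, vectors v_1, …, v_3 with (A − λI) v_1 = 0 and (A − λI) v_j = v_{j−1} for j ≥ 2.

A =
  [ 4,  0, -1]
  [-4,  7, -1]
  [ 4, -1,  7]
A Jordan chain for λ = 6 of length 3:
v_1 = (1, 2, -2)ᵀ
v_2 = (0, 1, -1)ᵀ
v_3 = (0, 1, 0)ᵀ

Let N = A − (6)·I. We want v_3 with N^3 v_3 = 0 but N^2 v_3 ≠ 0; then v_{j-1} := N · v_j for j = 3, …, 2.

Pick v_3 = (0, 1, 0)ᵀ.
Then v_2 = N · v_3 = (0, 1, -1)ᵀ.
Then v_1 = N · v_2 = (1, 2, -2)ᵀ.

Sanity check: (A − (6)·I) v_1 = (0, 0, 0)ᵀ = 0. ✓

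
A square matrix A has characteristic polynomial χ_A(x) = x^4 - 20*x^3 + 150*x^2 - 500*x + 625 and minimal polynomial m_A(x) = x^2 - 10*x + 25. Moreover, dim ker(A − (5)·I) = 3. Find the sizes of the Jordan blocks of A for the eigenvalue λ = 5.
Block sizes for λ = 5: [2, 1, 1]

Step 1 — from the characteristic polynomial, algebraic multiplicity of λ = 5 is 4. From dim ker(A − (5)·I) = 3, there are exactly 3 Jordan blocks for λ = 5.
Step 2 — from the minimal polynomial, the factor (x − 5)^2 tells us the largest block for λ = 5 has size 2.
Step 3 — with total size 4, 3 blocks, and largest block 2, the block sizes (in nonincreasing order) are [2, 1, 1].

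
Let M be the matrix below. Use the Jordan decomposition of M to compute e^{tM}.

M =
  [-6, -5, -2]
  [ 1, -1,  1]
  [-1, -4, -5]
e^{tM} =
  [t^2*exp(-4*t)/2 - 2*t*exp(-4*t) + exp(-4*t), 3*t^2*exp(-4*t)/2 - 5*t*exp(-4*t), t^2*exp(-4*t)/2 - 2*t*exp(-4*t)]
  [t*exp(-4*t), 3*t*exp(-4*t) + exp(-4*t), t*exp(-4*t)]
  [-t^2*exp(-4*t)/2 - t*exp(-4*t), -3*t^2*exp(-4*t)/2 - 4*t*exp(-4*t), -t^2*exp(-4*t)/2 - t*exp(-4*t) + exp(-4*t)]

Strategy: write M = P · J · P⁻¹ where J is a Jordan canonical form, so e^{tM} = P · e^{tJ} · P⁻¹, and e^{tJ} can be computed block-by-block.

M has Jordan form
J =
  [-4,  1,  0]
  [ 0, -4,  1]
  [ 0,  0, -4]
(up to reordering of blocks).

Per-block formulas:
  For a 3×3 Jordan block J_3(-4): exp(t · J_3(-4)) = e^(-4t)·(I + t·N + (t^2/2)·N^2), where N is the 3×3 nilpotent shift.

After assembling e^{tJ} and conjugating by P, we get:

e^{tM} =
  [t^2*exp(-4*t)/2 - 2*t*exp(-4*t) + exp(-4*t), 3*t^2*exp(-4*t)/2 - 5*t*exp(-4*t), t^2*exp(-4*t)/2 - 2*t*exp(-4*t)]
  [t*exp(-4*t), 3*t*exp(-4*t) + exp(-4*t), t*exp(-4*t)]
  [-t^2*exp(-4*t)/2 - t*exp(-4*t), -3*t^2*exp(-4*t)/2 - 4*t*exp(-4*t), -t^2*exp(-4*t)/2 - t*exp(-4*t) + exp(-4*t)]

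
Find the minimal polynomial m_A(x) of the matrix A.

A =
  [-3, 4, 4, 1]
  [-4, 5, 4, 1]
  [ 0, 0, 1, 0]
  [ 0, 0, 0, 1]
x^2 - 2*x + 1

The characteristic polynomial is χ_A(x) = (x - 1)^4, so the eigenvalues are known. The minimal polynomial is
  m_A(x) = Π_λ (x − λ)^{k_λ}
where k_λ is the size of the *largest* Jordan block for λ (equivalently, the smallest k with (A − λI)^k v = 0 for every generalised eigenvector v of λ).

  λ = 1: largest Jordan block has size 2, contributing (x − 1)^2

So m_A(x) = (x - 1)^2 = x^2 - 2*x + 1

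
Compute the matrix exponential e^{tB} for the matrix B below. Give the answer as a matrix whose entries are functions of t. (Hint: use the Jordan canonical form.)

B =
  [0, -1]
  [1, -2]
e^{tB} =
  [t*exp(-t) + exp(-t), -t*exp(-t)]
  [t*exp(-t), -t*exp(-t) + exp(-t)]

Strategy: write B = P · J · P⁻¹ where J is a Jordan canonical form, so e^{tB} = P · e^{tJ} · P⁻¹, and e^{tJ} can be computed block-by-block.

B has Jordan form
J =
  [-1,  1]
  [ 0, -1]
(up to reordering of blocks).

Per-block formulas:
  For a 2×2 Jordan block J_2(-1): exp(t · J_2(-1)) = e^(-1t)·(I + t·N), where N is the 2×2 nilpotent shift.

After assembling e^{tJ} and conjugating by P, we get:

e^{tB} =
  [t*exp(-t) + exp(-t), -t*exp(-t)]
  [t*exp(-t), -t*exp(-t) + exp(-t)]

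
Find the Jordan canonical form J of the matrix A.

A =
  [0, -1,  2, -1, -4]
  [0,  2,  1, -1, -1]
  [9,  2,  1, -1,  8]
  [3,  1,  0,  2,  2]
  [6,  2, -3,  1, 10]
J_3(3) ⊕ J_2(3)

The characteristic polynomial is
  det(x·I − A) = x^5 - 15*x^4 + 90*x^3 - 270*x^2 + 405*x - 243 = (x - 3)^5

Eigenvalues and multiplicities (the geometric multiplicity of λ is n − rank(A − λI), which equals the number of Jordan blocks for λ):
  λ = 3: algebraic multiplicity = 5, geometric multiplicity = 2

Determining the block sizes for each eigenvalue:
  λ = 3: with am = 5 and gm = 2, the partition is not yet determined (e.g. several partitions of 5 into 2 parts exist). Let N = A − (3)·I. Computing rank(N^1) = 3, rank(N^2) = 1, rank(N^3) = 0; the number of blocks of size ≥ j is rank(N^{j−1}) − rank(N^j), giving [2, 2, 1]. So we have 1 block(s) of size 3, 1 block(s) of size 2 → block sizes [3, 2]

Assembling the blocks gives a Jordan form
J =
  [3, 1, 0, 0, 0]
  [0, 3, 1, 0, 0]
  [0, 0, 3, 0, 0]
  [0, 0, 0, 3, 1]
  [0, 0, 0, 0, 3]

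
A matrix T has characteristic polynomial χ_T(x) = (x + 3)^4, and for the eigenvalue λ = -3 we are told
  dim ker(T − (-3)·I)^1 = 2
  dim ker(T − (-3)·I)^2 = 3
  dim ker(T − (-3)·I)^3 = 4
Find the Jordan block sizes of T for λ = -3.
Block sizes for λ = -3: [3, 1]

From the dimensions of kernels of powers, the number of Jordan blocks of size at least j is d_j − d_{j−1} where d_j = dim ker(N^j) (with d_0 = 0). Computing the differences gives [2, 1, 1].
The number of blocks of size exactly k is (#blocks of size ≥ k) − (#blocks of size ≥ k + 1), so the partition is: 1 block(s) of size 1, 1 block(s) of size 3.
In nonincreasing order the block sizes are [3, 1].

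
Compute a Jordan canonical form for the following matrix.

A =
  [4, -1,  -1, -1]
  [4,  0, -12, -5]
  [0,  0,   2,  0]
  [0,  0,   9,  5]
J_3(2) ⊕ J_1(5)

The characteristic polynomial is
  det(x·I − A) = x^4 - 11*x^3 + 42*x^2 - 68*x + 40 = (x - 5)*(x - 2)^3

Eigenvalues and multiplicities (the geometric multiplicity of λ is n − rank(A − λI), which equals the number of Jordan blocks for λ):
  λ = 2: algebraic multiplicity = 3, geometric multiplicity = 1
  λ = 5: algebraic multiplicity = 1, geometric multiplicity = 1

Determining the block sizes for each eigenvalue:
  λ = 2: one block (gm = 1), so the single block has size am = 3 → block sizes [3]
  λ = 5: one block (gm = 1), so the single block has size am = 1 → block sizes [1]

Assembling the blocks gives a Jordan form
J =
  [2, 1, 0, 0]
  [0, 2, 1, 0]
  [0, 0, 2, 0]
  [0, 0, 0, 5]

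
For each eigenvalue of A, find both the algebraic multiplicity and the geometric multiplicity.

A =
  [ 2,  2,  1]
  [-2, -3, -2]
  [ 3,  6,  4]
λ = 1: alg = 3, geom = 2

Step 1 — factor the characteristic polynomial to read off the algebraic multiplicities:
  χ_A(x) = (x - 1)^3

Step 2 — compute geometric multiplicities via the rank-nullity identity g(λ) = n − rank(A − λI):
  rank(A − (1)·I) = 1, so dim ker(A − (1)·I) = n − 1 = 2

Summary:
  λ = 1: algebraic multiplicity = 3, geometric multiplicity = 2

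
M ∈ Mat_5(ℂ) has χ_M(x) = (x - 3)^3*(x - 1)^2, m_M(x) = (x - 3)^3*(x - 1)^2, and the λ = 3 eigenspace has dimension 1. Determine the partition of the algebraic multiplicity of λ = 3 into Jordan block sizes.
Block sizes for λ = 3: [3]

Step 1 — from the characteristic polynomial, algebraic multiplicity of λ = 3 is 3. From dim ker(M − (3)·I) = 1, there are exactly 1 Jordan blocks for λ = 3.
Step 2 — from the minimal polynomial, the factor (x − 3)^3 tells us the largest block for λ = 3 has size 3.
Step 3 — with total size 3, 1 blocks, and largest block 3, the block sizes (in nonincreasing order) are [3].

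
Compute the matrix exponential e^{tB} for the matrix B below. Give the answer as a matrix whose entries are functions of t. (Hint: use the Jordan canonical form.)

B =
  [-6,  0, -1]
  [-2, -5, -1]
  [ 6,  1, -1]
e^{tB} =
  [-t^2*exp(-4*t) - 2*t*exp(-4*t) + exp(-4*t), -t^2*exp(-4*t)/2, -t^2*exp(-4*t)/2 - t*exp(-4*t)]
  [-2*t*exp(-4*t), -t*exp(-4*t) + exp(-4*t), -t*exp(-4*t)]
  [2*t^2*exp(-4*t) + 6*t*exp(-4*t), t^2*exp(-4*t) + t*exp(-4*t), t^2*exp(-4*t) + 3*t*exp(-4*t) + exp(-4*t)]

Strategy: write B = P · J · P⁻¹ where J is a Jordan canonical form, so e^{tB} = P · e^{tJ} · P⁻¹, and e^{tJ} can be computed block-by-block.

B has Jordan form
J =
  [-4,  1,  0]
  [ 0, -4,  1]
  [ 0,  0, -4]
(up to reordering of blocks).

Per-block formulas:
  For a 3×3 Jordan block J_3(-4): exp(t · J_3(-4)) = e^(-4t)·(I + t·N + (t^2/2)·N^2), where N is the 3×3 nilpotent shift.

After assembling e^{tJ} and conjugating by P, we get:

e^{tB} =
  [-t^2*exp(-4*t) - 2*t*exp(-4*t) + exp(-4*t), -t^2*exp(-4*t)/2, -t^2*exp(-4*t)/2 - t*exp(-4*t)]
  [-2*t*exp(-4*t), -t*exp(-4*t) + exp(-4*t), -t*exp(-4*t)]
  [2*t^2*exp(-4*t) + 6*t*exp(-4*t), t^2*exp(-4*t) + t*exp(-4*t), t^2*exp(-4*t) + 3*t*exp(-4*t) + exp(-4*t)]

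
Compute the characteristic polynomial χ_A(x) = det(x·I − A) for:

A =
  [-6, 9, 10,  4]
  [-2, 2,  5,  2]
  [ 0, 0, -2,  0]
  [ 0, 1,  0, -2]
x^4 + 8*x^3 + 24*x^2 + 32*x + 16

Expanding det(x·I − A) (e.g. by cofactor expansion or by noting that A is similar to its Jordan form J, which has the same characteristic polynomial as A) gives
  χ_A(x) = x^4 + 8*x^3 + 24*x^2 + 32*x + 16
which factors as (x + 2)^4. The eigenvalues (with algebraic multiplicities) are λ = -2 with multiplicity 4.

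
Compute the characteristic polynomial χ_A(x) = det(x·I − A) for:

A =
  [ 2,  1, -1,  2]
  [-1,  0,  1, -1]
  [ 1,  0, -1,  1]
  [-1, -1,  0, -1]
x^4

Expanding det(x·I − A) (e.g. by cofactor expansion or by noting that A is similar to its Jordan form J, which has the same characteristic polynomial as A) gives
  χ_A(x) = x^4
which factors as x^4. The eigenvalues (with algebraic multiplicities) are λ = 0 with multiplicity 4.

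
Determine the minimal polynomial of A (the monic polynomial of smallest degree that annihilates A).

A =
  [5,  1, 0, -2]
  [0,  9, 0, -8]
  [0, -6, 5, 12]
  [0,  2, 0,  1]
x^2 - 10*x + 25

The characteristic polynomial is χ_A(x) = (x - 5)^4, so the eigenvalues are known. The minimal polynomial is
  m_A(x) = Π_λ (x − λ)^{k_λ}
where k_λ is the size of the *largest* Jordan block for λ (equivalently, the smallest k with (A − λI)^k v = 0 for every generalised eigenvector v of λ).

  λ = 5: largest Jordan block has size 2, contributing (x − 5)^2

So m_A(x) = (x - 5)^2 = x^2 - 10*x + 25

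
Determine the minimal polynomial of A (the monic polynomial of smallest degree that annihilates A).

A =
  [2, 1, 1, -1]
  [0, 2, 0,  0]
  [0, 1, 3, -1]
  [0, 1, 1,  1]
x^2 - 4*x + 4

The characteristic polynomial is χ_A(x) = (x - 2)^4, so the eigenvalues are known. The minimal polynomial is
  m_A(x) = Π_λ (x − λ)^{k_λ}
where k_λ is the size of the *largest* Jordan block for λ (equivalently, the smallest k with (A − λI)^k v = 0 for every generalised eigenvector v of λ).

  λ = 2: largest Jordan block has size 2, contributing (x − 2)^2

So m_A(x) = (x - 2)^2 = x^2 - 4*x + 4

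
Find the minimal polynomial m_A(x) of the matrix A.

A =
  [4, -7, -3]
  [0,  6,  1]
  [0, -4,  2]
x^3 - 12*x^2 + 48*x - 64

The characteristic polynomial is χ_A(x) = (x - 4)^3, so the eigenvalues are known. The minimal polynomial is
  m_A(x) = Π_λ (x − λ)^{k_λ}
where k_λ is the size of the *largest* Jordan block for λ (equivalently, the smallest k with (A − λI)^k v = 0 for every generalised eigenvector v of λ).

  λ = 4: largest Jordan block has size 3, contributing (x − 4)^3

So m_A(x) = (x - 4)^3 = x^3 - 12*x^2 + 48*x - 64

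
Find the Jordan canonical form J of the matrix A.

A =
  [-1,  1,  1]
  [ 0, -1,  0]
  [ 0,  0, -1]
J_2(-1) ⊕ J_1(-1)

The characteristic polynomial is
  det(x·I − A) = x^3 + 3*x^2 + 3*x + 1 = (x + 1)^3

Eigenvalues and multiplicities (the geometric multiplicity of λ is n − rank(A − λI), which equals the number of Jordan blocks for λ):
  λ = -1: algebraic multiplicity = 3, geometric multiplicity = 2

Determining the block sizes for each eigenvalue:
  λ = -1: 2 blocks summing to 3 forces exactly one block of size 2 and the rest size 1 → block sizes [2, 1]

Assembling the blocks gives a Jordan form
J =
  [-1,  1,  0]
  [ 0, -1,  0]
  [ 0,  0, -1]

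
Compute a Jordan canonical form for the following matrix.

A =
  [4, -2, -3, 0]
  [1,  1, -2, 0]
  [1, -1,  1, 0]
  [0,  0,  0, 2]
J_3(2) ⊕ J_1(2)

The characteristic polynomial is
  det(x·I − A) = x^4 - 8*x^3 + 24*x^2 - 32*x + 16 = (x - 2)^4

Eigenvalues and multiplicities (the geometric multiplicity of λ is n − rank(A − λI), which equals the number of Jordan blocks for λ):
  λ = 2: algebraic multiplicity = 4, geometric multiplicity = 2

Determining the block sizes for each eigenvalue:
  λ = 2: with am = 4 and gm = 2, the partition is not yet determined (e.g. several partitions of 4 into 2 parts exist). Let N = A − (2)·I. Computing rank(N^1) = 2, rank(N^2) = 1, rank(N^3) = 0; the number of blocks of size ≥ j is rank(N^{j−1}) − rank(N^j), giving [2, 1, 1]. So we have 1 block(s) of size 3, 1 block(s) of size 1 → block sizes [3, 1]

Assembling the blocks gives a Jordan form
J =
  [2, 1, 0, 0]
  [0, 2, 1, 0]
  [0, 0, 2, 0]
  [0, 0, 0, 2]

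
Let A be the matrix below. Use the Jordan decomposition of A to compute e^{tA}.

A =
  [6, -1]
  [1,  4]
e^{tA} =
  [t*exp(5*t) + exp(5*t), -t*exp(5*t)]
  [t*exp(5*t), -t*exp(5*t) + exp(5*t)]

Strategy: write A = P · J · P⁻¹ where J is a Jordan canonical form, so e^{tA} = P · e^{tJ} · P⁻¹, and e^{tJ} can be computed block-by-block.

A has Jordan form
J =
  [5, 1]
  [0, 5]
(up to reordering of blocks).

Per-block formulas:
  For a 2×2 Jordan block J_2(5): exp(t · J_2(5)) = e^(5t)·(I + t·N), where N is the 2×2 nilpotent shift.

After assembling e^{tJ} and conjugating by P, we get:

e^{tA} =
  [t*exp(5*t) + exp(5*t), -t*exp(5*t)]
  [t*exp(5*t), -t*exp(5*t) + exp(5*t)]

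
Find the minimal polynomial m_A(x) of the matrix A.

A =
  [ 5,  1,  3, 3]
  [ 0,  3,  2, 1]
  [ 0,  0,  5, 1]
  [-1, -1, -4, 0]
x^4 - 13*x^3 + 63*x^2 - 135*x + 108

The characteristic polynomial is χ_A(x) = (x - 4)*(x - 3)^3, so the eigenvalues are known. The minimal polynomial is
  m_A(x) = Π_λ (x − λ)^{k_λ}
where k_λ is the size of the *largest* Jordan block for λ (equivalently, the smallest k with (A − λI)^k v = 0 for every generalised eigenvector v of λ).

  λ = 3: largest Jordan block has size 3, contributing (x − 3)^3
  λ = 4: largest Jordan block has size 1, contributing (x − 4)

So m_A(x) = (x - 4)*(x - 3)^3 = x^4 - 13*x^3 + 63*x^2 - 135*x + 108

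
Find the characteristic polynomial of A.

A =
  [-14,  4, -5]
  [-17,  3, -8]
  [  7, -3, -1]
x^3 + 12*x^2 + 48*x + 64

Expanding det(x·I − A) (e.g. by cofactor expansion or by noting that A is similar to its Jordan form J, which has the same characteristic polynomial as A) gives
  χ_A(x) = x^3 + 12*x^2 + 48*x + 64
which factors as (x + 4)^3. The eigenvalues (with algebraic multiplicities) are λ = -4 with multiplicity 3.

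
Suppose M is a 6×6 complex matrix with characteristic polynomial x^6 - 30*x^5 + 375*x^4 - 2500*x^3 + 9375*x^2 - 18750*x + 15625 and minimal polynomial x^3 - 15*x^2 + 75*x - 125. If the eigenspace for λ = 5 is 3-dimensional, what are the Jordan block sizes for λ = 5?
Block sizes for λ = 5: [3, 2, 1]

Step 1 — from the characteristic polynomial, algebraic multiplicity of λ = 5 is 6. From dim ker(M − (5)·I) = 3, there are exactly 3 Jordan blocks for λ = 5.
Step 2 — from the minimal polynomial, the factor (x − 5)^3 tells us the largest block for λ = 5 has size 3.
Step 3 — with total size 6, 3 blocks, and largest block 3, the block sizes (in nonincreasing order) are [3, 2, 1].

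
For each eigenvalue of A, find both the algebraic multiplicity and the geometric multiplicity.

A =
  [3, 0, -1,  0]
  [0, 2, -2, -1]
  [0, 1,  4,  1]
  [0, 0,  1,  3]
λ = 3: alg = 4, geom = 2

Step 1 — factor the characteristic polynomial to read off the algebraic multiplicities:
  χ_A(x) = (x - 3)^4

Step 2 — compute geometric multiplicities via the rank-nullity identity g(λ) = n − rank(A − λI):
  rank(A − (3)·I) = 2, so dim ker(A − (3)·I) = n − 2 = 2

Summary:
  λ = 3: algebraic multiplicity = 4, geometric multiplicity = 2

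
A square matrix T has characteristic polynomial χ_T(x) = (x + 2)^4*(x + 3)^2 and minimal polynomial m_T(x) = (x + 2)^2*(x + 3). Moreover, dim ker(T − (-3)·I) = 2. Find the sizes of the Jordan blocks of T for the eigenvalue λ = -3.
Block sizes for λ = -3: [1, 1]

Step 1 — from the characteristic polynomial, algebraic multiplicity of λ = -3 is 2. From dim ker(T − (-3)·I) = 2, there are exactly 2 Jordan blocks for λ = -3.
Step 2 — from the minimal polynomial, the factor (x + 3) tells us the largest block for λ = -3 has size 1.
Step 3 — with total size 2, 2 blocks, and largest block 1, the block sizes (in nonincreasing order) are [1, 1].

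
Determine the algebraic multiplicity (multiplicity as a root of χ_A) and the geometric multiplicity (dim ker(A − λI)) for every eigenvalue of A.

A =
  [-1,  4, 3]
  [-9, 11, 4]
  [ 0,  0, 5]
λ = 5: alg = 3, geom = 1

Step 1 — factor the characteristic polynomial to read off the algebraic multiplicities:
  χ_A(x) = (x - 5)^3

Step 2 — compute geometric multiplicities via the rank-nullity identity g(λ) = n − rank(A − λI):
  rank(A − (5)·I) = 2, so dim ker(A − (5)·I) = n − 2 = 1

Summary:
  λ = 5: algebraic multiplicity = 3, geometric multiplicity = 1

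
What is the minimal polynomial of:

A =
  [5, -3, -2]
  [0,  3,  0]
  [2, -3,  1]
x^2 - 6*x + 9

The characteristic polynomial is χ_A(x) = (x - 3)^3, so the eigenvalues are known. The minimal polynomial is
  m_A(x) = Π_λ (x − λ)^{k_λ}
where k_λ is the size of the *largest* Jordan block for λ (equivalently, the smallest k with (A − λI)^k v = 0 for every generalised eigenvector v of λ).

  λ = 3: largest Jordan block has size 2, contributing (x − 3)^2

So m_A(x) = (x - 3)^2 = x^2 - 6*x + 9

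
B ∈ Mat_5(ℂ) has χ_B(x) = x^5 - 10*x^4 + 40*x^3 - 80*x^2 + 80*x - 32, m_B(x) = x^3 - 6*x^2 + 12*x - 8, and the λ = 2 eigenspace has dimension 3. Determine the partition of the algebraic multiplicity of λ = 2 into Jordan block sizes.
Block sizes for λ = 2: [3, 1, 1]

Step 1 — from the characteristic polynomial, algebraic multiplicity of λ = 2 is 5. From dim ker(B − (2)·I) = 3, there are exactly 3 Jordan blocks for λ = 2.
Step 2 — from the minimal polynomial, the factor (x − 2)^3 tells us the largest block for λ = 2 has size 3.
Step 3 — with total size 5, 3 blocks, and largest block 3, the block sizes (in nonincreasing order) are [3, 1, 1].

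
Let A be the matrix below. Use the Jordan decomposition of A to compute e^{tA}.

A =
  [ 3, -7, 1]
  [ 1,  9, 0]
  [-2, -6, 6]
e^{tA} =
  [-3*t*exp(6*t) + exp(6*t), -3*t^2*exp(6*t) - 7*t*exp(6*t), -3*t^2*exp(6*t)/2 + t*exp(6*t)]
  [t*exp(6*t), t^2*exp(6*t) + 3*t*exp(6*t) + exp(6*t), t^2*exp(6*t)/2]
  [-2*t*exp(6*t), -2*t^2*exp(6*t) - 6*t*exp(6*t), -t^2*exp(6*t) + exp(6*t)]

Strategy: write A = P · J · P⁻¹ where J is a Jordan canonical form, so e^{tA} = P · e^{tJ} · P⁻¹, and e^{tJ} can be computed block-by-block.

A has Jordan form
J =
  [6, 1, 0]
  [0, 6, 1]
  [0, 0, 6]
(up to reordering of blocks).

Per-block formulas:
  For a 3×3 Jordan block J_3(6): exp(t · J_3(6)) = e^(6t)·(I + t·N + (t^2/2)·N^2), where N is the 3×3 nilpotent shift.

After assembling e^{tJ} and conjugating by P, we get:

e^{tA} =
  [-3*t*exp(6*t) + exp(6*t), -3*t^2*exp(6*t) - 7*t*exp(6*t), -3*t^2*exp(6*t)/2 + t*exp(6*t)]
  [t*exp(6*t), t^2*exp(6*t) + 3*t*exp(6*t) + exp(6*t), t^2*exp(6*t)/2]
  [-2*t*exp(6*t), -2*t^2*exp(6*t) - 6*t*exp(6*t), -t^2*exp(6*t) + exp(6*t)]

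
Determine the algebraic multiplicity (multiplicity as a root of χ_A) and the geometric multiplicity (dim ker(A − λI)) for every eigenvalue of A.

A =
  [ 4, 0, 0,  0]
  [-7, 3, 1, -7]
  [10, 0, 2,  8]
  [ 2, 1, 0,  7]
λ = 4: alg = 4, geom = 2

Step 1 — factor the characteristic polynomial to read off the algebraic multiplicities:
  χ_A(x) = (x - 4)^4

Step 2 — compute geometric multiplicities via the rank-nullity identity g(λ) = n − rank(A − λI):
  rank(A − (4)·I) = 2, so dim ker(A − (4)·I) = n − 2 = 2

Summary:
  λ = 4: algebraic multiplicity = 4, geometric multiplicity = 2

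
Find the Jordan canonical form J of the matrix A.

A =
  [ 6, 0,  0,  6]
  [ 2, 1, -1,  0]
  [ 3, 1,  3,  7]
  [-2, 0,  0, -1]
J_3(2) ⊕ J_1(3)

The characteristic polynomial is
  det(x·I − A) = x^4 - 9*x^3 + 30*x^2 - 44*x + 24 = (x - 3)*(x - 2)^3

Eigenvalues and multiplicities (the geometric multiplicity of λ is n − rank(A − λI), which equals the number of Jordan blocks for λ):
  λ = 2: algebraic multiplicity = 3, geometric multiplicity = 1
  λ = 3: algebraic multiplicity = 1, geometric multiplicity = 1

Determining the block sizes for each eigenvalue:
  λ = 2: one block (gm = 1), so the single block has size am = 3 → block sizes [3]
  λ = 3: one block (gm = 1), so the single block has size am = 1 → block sizes [1]

Assembling the blocks gives a Jordan form
J =
  [2, 1, 0, 0]
  [0, 2, 1, 0]
  [0, 0, 2, 0]
  [0, 0, 0, 3]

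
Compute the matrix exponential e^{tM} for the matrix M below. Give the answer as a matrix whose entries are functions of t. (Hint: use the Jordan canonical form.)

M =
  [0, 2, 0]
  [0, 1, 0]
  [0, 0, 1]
e^{tM} =
  [1, 2*exp(t) - 2, 0]
  [0, exp(t), 0]
  [0, 0, exp(t)]

Strategy: write M = P · J · P⁻¹ where J is a Jordan canonical form, so e^{tM} = P · e^{tJ} · P⁻¹, and e^{tJ} can be computed block-by-block.

M has Jordan form
J =
  [0, 0, 0]
  [0, 1, 0]
  [0, 0, 1]
(up to reordering of blocks).

Per-block formulas:
  For a 1×1 block at λ = 1: exp(t · [1]) = [e^(1t)].
  For a 1×1 block at λ = 0: exp(t · [0]) = [e^(0t)].

After assembling e^{tJ} and conjugating by P, we get:

e^{tM} =
  [1, 2*exp(t) - 2, 0]
  [0, exp(t), 0]
  [0, 0, exp(t)]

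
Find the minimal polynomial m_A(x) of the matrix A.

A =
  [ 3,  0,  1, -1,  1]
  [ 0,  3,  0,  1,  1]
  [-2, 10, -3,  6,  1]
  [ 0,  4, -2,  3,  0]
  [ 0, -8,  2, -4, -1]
x^3 - 3*x^2 + 3*x - 1

The characteristic polynomial is χ_A(x) = (x - 1)^5, so the eigenvalues are known. The minimal polynomial is
  m_A(x) = Π_λ (x − λ)^{k_λ}
where k_λ is the size of the *largest* Jordan block for λ (equivalently, the smallest k with (A − λI)^k v = 0 for every generalised eigenvector v of λ).

  λ = 1: largest Jordan block has size 3, contributing (x − 1)^3

So m_A(x) = (x - 1)^3 = x^3 - 3*x^2 + 3*x - 1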